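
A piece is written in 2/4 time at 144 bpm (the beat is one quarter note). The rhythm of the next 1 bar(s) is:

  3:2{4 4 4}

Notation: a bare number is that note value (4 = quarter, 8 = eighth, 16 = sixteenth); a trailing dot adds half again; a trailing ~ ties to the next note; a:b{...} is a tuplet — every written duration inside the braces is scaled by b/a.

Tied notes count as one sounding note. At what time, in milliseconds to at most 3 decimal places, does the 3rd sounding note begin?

note 3 onset = 4/3b = 555.556ms

1. 0.0ms @ 0 + 277.778ms (2/3)
2. 277.778ms @ 2/3 + 277.778ms (2/3)
3. 555.556ms @ 4/3 + 277.778ms (2/3)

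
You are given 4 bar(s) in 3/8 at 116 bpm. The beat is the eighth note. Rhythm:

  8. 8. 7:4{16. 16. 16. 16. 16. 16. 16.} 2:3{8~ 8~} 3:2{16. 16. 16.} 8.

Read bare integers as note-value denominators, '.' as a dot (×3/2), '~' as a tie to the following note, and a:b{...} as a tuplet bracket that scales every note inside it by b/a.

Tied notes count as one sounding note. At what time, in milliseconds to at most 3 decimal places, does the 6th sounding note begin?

1. 0.0ms @ 0 + 775.862ms (3/2)
2. 775.862ms @ 3/2 + 775.862ms (3/2)
3. 1551.724ms @ 3 + 221.675ms (3/7)
4. 1773.399ms @ 24/7 + 221.675ms (3/7)
5. 1995.074ms @ 27/7 + 221.675ms (3/7)
6. 2216.749ms @ 30/7 + 221.675ms (3/7)
7. 2438.424ms @ 33/7 + 221.675ms (3/7)
8. 2660.099ms @ 36/7 + 221.675ms (3/7)
9. 2881.773ms @ 39/7 + 221.675ms (3/7)
10. 3103.448ms @ 6 + 1810.345ms (7/2)
11. 4913.793ms @ 19/2 + 258.621ms (1/2)
12. 5172.414ms @ 10 + 258.621ms (1/2)
13. 5431.034ms @ 21/2 + 775.862ms (3/2)

note 6 onset = 30/7b = 2216.749ms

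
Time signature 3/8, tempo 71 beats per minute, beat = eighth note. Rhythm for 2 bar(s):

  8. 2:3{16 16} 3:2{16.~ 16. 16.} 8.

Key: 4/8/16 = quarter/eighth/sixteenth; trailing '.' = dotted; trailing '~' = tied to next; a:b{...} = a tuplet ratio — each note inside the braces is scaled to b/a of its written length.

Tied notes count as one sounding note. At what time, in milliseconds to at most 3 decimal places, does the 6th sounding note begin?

note 6 onset = 9/2b = 3802.817ms

1. 0.0ms @ 0 + 1267.606ms (3/2)
2. 1267.606ms @ 3/2 + 633.803ms (3/4)
3. 1901.408ms @ 9/4 + 633.803ms (3/4)
4. 2535.211ms @ 3 + 845.07ms (1)
5. 3380.282ms @ 4 + 422.535ms (1/2)
6. 3802.817ms @ 9/2 + 1267.606ms (3/2)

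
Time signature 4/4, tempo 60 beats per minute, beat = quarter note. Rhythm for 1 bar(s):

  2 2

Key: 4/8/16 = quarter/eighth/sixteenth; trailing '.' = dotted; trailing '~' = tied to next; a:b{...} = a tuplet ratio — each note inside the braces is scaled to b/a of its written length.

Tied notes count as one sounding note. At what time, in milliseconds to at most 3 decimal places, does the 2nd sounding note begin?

1. 0.0ms @ 0 + 2000.0ms (2)
2. 2000.0ms @ 2 + 2000.0ms (2)

note 2 onset = 2b = 2000.0ms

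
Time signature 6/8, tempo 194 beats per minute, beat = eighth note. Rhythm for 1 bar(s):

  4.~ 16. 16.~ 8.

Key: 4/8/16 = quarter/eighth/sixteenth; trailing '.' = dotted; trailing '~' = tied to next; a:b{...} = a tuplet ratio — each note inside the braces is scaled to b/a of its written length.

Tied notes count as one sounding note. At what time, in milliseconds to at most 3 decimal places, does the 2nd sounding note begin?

1. 0.0ms @ 0 + 1159.794ms (15/4)
2. 1159.794ms @ 15/4 + 695.876ms (9/4)

note 2 onset = 15/4b = 1159.794ms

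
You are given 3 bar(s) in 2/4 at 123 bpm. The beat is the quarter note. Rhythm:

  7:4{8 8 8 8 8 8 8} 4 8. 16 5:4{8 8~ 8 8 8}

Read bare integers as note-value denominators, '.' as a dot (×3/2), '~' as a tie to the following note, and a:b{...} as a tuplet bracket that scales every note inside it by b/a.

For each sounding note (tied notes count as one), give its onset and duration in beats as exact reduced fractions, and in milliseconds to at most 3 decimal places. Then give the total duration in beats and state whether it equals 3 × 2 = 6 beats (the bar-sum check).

1) 0.0ms=0b +139.373ms=2/7b
2) 139.373ms=2/7b +139.373ms=2/7b
3) 278.746ms=4/7b +139.373ms=2/7b
4) 418.118ms=6/7b +139.373ms=2/7b
5) 557.491ms=8/7b +139.373ms=2/7b
6) 696.864ms=10/7b +139.373ms=2/7b
7) 836.237ms=12/7b +139.373ms=2/7b
8) 975.61ms=2b +487.805ms=1b
9) 1463.415ms=3b +365.854ms=3/4b
10) 1829.268ms=15/4b +121.951ms=1/4b
11) 1951.22ms=4b +195.122ms=2/5b
12) 2146.341ms=22/5b +390.244ms=4/5b
13) 2536.585ms=26/5b +195.122ms=2/5b
14) 2731.707ms=28/5b +195.122ms=2/5b
Σ=6b of 6 (123bpm 2/4) — PASS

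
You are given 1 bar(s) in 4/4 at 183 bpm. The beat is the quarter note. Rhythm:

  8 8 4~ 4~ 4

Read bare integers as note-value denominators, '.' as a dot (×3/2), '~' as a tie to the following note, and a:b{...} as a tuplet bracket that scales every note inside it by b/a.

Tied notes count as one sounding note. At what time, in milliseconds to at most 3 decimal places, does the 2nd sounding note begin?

1. 0.0ms @ 0 + 163.934ms (1/2)
2. 163.934ms @ 1/2 + 163.934ms (1/2)
3. 327.869ms @ 1 + 983.607ms (3)

note 2 onset = 1/2b = 163.934ms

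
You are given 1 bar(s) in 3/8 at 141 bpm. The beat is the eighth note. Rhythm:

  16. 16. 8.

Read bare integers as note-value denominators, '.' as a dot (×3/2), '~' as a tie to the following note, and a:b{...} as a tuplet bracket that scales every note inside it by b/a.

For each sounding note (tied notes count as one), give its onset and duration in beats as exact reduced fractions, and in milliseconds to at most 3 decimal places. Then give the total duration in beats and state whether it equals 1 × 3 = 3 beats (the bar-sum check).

1) 0.0ms=0b +319.149ms=3/4b
2) 319.149ms=3/4b +319.149ms=3/4b
3) 638.298ms=3/2b +638.298ms=3/2b
Σ=3b of 3 (141bpm 3/8) — PASS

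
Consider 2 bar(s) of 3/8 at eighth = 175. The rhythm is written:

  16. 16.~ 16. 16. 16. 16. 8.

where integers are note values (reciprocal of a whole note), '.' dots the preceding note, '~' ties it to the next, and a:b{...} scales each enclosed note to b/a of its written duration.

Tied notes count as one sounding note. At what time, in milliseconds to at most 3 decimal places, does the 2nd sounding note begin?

note 2 onset = 3/4b = 257.143ms

1. 0.0ms @ 0 + 257.143ms (3/4)
2. 257.143ms @ 3/4 + 514.286ms (3/2)
3. 771.429ms @ 9/4 + 257.143ms (3/4)
4. 1028.571ms @ 3 + 257.143ms (3/4)
5. 1285.714ms @ 15/4 + 257.143ms (3/4)
6. 1542.857ms @ 9/2 + 514.286ms (3/2)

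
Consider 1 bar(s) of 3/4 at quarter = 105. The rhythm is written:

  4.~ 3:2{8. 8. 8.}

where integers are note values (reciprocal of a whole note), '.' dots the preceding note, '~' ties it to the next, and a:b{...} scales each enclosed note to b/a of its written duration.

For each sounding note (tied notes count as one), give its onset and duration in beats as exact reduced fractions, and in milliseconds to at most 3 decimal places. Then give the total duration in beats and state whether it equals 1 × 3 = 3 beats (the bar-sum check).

1) 0.0ms=0b +1142.857ms=2b
2) 1142.857ms=2b +285.714ms=1/2b
3) 1428.571ms=5/2b +285.714ms=1/2b
Σ=3b of 3 (105bpm 3/4) — PASS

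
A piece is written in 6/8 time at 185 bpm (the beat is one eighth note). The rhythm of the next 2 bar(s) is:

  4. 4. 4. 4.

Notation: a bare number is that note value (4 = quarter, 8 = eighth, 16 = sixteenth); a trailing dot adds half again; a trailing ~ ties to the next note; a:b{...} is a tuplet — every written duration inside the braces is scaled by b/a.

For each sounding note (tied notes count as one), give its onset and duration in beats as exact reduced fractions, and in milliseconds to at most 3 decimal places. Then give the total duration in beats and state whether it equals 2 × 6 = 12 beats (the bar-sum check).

1) 0.0ms=0b +972.973ms=3b
2) 972.973ms=3b +972.973ms=3b
3) 1945.946ms=6b +972.973ms=3b
4) 2918.919ms=9b +972.973ms=3b
Σ=12b of 12 (185bpm 6/8) — PASS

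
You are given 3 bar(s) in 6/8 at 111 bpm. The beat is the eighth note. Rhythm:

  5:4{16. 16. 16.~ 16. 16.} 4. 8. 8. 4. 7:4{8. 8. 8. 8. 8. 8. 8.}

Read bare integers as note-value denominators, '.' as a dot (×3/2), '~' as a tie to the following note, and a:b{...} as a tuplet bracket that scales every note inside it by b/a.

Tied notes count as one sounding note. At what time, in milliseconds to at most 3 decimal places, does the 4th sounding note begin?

note 4 onset = 12/5b = 1297.297ms

1. 0.0ms @ 0 + 324.324ms (3/5)
2. 324.324ms @ 3/5 + 324.324ms (3/5)
3. 648.649ms @ 6/5 + 648.649ms (6/5)
4. 1297.297ms @ 12/5 + 324.324ms (3/5)
5. 1621.622ms @ 3 + 1621.622ms (3)
6. 3243.243ms @ 6 + 810.811ms (3/2)
7. 4054.054ms @ 15/2 + 810.811ms (3/2)
8. 4864.865ms @ 9 + 1621.622ms (3)
9. 6486.486ms @ 12 + 463.32ms (6/7)
10. 6949.807ms @ 90/7 + 463.32ms (6/7)
11. 7413.127ms @ 96/7 + 463.32ms (6/7)
12. 7876.448ms @ 102/7 + 463.32ms (6/7)
13. 8339.768ms @ 108/7 + 463.32ms (6/7)
14. 8803.089ms @ 114/7 + 463.32ms (6/7)
15. 9266.409ms @ 120/7 + 463.32ms (6/7)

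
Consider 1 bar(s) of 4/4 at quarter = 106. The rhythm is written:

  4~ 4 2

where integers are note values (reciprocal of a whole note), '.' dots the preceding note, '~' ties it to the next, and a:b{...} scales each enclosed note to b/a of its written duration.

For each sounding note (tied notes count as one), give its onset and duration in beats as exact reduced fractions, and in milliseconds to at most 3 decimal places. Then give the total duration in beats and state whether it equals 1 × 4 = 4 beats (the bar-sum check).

1) 0.0ms=0b +1132.075ms=2b
2) 1132.075ms=2b +1132.075ms=2b
Σ=4b of 4 (106bpm 4/4) — PASS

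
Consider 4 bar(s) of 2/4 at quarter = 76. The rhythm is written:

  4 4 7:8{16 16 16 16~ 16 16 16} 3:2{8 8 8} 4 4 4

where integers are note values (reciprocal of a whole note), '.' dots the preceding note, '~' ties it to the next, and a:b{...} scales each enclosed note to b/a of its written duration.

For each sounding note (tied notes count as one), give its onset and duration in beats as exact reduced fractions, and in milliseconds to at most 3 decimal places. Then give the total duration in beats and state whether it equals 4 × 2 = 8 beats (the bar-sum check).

1) 0.0ms=0b +789.474ms=1b
2) 789.474ms=1b +789.474ms=1b
3) 1578.947ms=2b +225.564ms=2/7b
4) 1804.511ms=16/7b +225.564ms=2/7b
5) 2030.075ms=18/7b +225.564ms=2/7b
6) 2255.639ms=20/7b +451.128ms=4/7b
7) 2706.767ms=24/7b +225.564ms=2/7b
8) 2932.331ms=26/7b +225.564ms=2/7b
9) 3157.895ms=4b +263.158ms=1/3b
10) 3421.053ms=13/3b +263.158ms=1/3b
11) 3684.211ms=14/3b +263.158ms=1/3b
12) 3947.368ms=5b +789.474ms=1b
13) 4736.842ms=6b +789.474ms=1b
14) 5526.316ms=7b +789.474ms=1b
Σ=8b of 8 (76bpm 2/4) — PASS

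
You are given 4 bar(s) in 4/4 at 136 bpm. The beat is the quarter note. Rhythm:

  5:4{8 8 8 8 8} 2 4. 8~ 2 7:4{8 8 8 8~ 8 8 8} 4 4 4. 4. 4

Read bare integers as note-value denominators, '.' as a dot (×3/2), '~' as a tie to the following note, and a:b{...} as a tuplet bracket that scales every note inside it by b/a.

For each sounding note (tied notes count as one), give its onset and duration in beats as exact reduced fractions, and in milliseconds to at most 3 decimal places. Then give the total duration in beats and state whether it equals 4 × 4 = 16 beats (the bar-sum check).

1) 0.0ms=0b +176.471ms=2/5b
2) 176.471ms=2/5b +176.471ms=2/5b
3) 352.941ms=4/5b +176.471ms=2/5b
4) 529.412ms=6/5b +176.471ms=2/5b
5) 705.882ms=8/5b +176.471ms=2/5b
6) 882.353ms=2b +882.353ms=2b
7) 1764.706ms=4b +661.765ms=3/2b
8) 2426.471ms=11/2b +1102.941ms=5/2b
9) 3529.412ms=8b +126.05ms=2/7b
10) 3655.462ms=58/7b +126.05ms=2/7b
11) 3781.513ms=60/7b +126.05ms=2/7b
12) 3907.563ms=62/7b +252.101ms=4/7b
13) 4159.664ms=66/7b +126.05ms=2/7b
14) 4285.714ms=68/7b +126.05ms=2/7b
15) 4411.765ms=10b +441.176ms=1b
16) 4852.941ms=11b +441.176ms=1b
17) 5294.118ms=12b +661.765ms=3/2b
18) 5955.882ms=27/2b +661.765ms=3/2b
19) 6617.647ms=15b +441.176ms=1b
Σ=16b of 16 (136bpm 4/4) — PASS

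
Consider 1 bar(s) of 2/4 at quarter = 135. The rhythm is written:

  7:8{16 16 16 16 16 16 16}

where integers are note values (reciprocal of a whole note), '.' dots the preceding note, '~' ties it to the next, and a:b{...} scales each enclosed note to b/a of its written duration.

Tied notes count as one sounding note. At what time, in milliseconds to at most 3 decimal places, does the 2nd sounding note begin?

note 2 onset = 2/7b = 126.984ms

1. 0.0ms @ 0 + 126.984ms (2/7)
2. 126.984ms @ 2/7 + 126.984ms (2/7)
3. 253.968ms @ 4/7 + 126.984ms (2/7)
4. 380.952ms @ 6/7 + 126.984ms (2/7)
5. 507.937ms @ 8/7 + 126.984ms (2/7)
6. 634.921ms @ 10/7 + 126.984ms (2/7)
7. 761.905ms @ 12/7 + 126.984ms (2/7)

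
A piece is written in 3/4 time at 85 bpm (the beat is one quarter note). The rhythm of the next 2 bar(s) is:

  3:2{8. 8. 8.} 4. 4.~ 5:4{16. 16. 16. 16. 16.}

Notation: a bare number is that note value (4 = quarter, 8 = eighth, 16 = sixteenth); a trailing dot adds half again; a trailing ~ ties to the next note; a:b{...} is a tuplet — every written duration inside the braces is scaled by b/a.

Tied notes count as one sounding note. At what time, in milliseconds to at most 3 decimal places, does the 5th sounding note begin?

note 5 onset = 3b = 2117.647ms

1. 0.0ms @ 0 + 352.941ms (1/2)
2. 352.941ms @ 1/2 + 352.941ms (1/2)
3. 705.882ms @ 1 + 352.941ms (1/2)
4. 1058.824ms @ 3/2 + 1058.824ms (3/2)
5. 2117.647ms @ 3 + 1270.588ms (9/5)
6. 3388.235ms @ 24/5 + 211.765ms (3/10)
7. 3600.0ms @ 51/10 + 211.765ms (3/10)
8. 3811.765ms @ 27/5 + 211.765ms (3/10)
9. 4023.529ms @ 57/10 + 211.765ms (3/10)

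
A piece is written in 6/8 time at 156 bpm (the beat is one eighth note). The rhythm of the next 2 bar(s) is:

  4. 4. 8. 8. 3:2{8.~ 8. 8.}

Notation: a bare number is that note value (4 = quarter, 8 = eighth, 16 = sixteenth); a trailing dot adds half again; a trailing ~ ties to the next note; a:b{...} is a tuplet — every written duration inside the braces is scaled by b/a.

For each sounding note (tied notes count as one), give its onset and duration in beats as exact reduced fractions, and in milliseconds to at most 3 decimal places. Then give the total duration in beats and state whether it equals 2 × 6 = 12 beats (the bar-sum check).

1) 0.0ms=0b +1153.846ms=3b
2) 1153.846ms=3b +1153.846ms=3b
3) 2307.692ms=6b +576.923ms=3/2b
4) 2884.615ms=15/2b +576.923ms=3/2b
5) 3461.538ms=9b +769.231ms=2b
6) 4230.769ms=11b +384.615ms=1b
Σ=12b of 12 (156bpm 6/8) — PASS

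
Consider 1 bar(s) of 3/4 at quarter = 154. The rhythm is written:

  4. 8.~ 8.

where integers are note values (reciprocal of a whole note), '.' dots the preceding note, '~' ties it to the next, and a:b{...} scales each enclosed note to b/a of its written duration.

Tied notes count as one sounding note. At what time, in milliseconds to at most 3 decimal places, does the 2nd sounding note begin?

note 2 onset = 3/2b = 584.416ms

1. 0.0ms @ 0 + 584.416ms (3/2)
2. 584.416ms @ 3/2 + 584.416ms (3/2)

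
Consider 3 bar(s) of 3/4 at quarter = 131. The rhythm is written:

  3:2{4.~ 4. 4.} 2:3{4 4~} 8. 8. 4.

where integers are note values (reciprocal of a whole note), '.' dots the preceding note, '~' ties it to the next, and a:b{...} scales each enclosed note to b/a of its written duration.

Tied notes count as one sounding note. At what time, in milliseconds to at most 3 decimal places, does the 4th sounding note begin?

1. 0.0ms @ 0 + 916.031ms (2)
2. 916.031ms @ 2 + 458.015ms (1)
3. 1374.046ms @ 3 + 687.023ms (3/2)
4. 2061.069ms @ 9/2 + 1030.534ms (9/4)
5. 3091.603ms @ 27/4 + 343.511ms (3/4)
6. 3435.115ms @ 15/2 + 687.023ms (3/2)

note 4 onset = 9/2b = 2061.069ms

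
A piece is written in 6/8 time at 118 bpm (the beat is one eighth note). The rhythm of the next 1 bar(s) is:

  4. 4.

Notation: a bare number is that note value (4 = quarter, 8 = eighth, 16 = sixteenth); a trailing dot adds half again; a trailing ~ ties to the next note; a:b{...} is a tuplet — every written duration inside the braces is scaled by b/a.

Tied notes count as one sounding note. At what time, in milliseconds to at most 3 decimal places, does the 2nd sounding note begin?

1. 0.0ms @ 0 + 1525.424ms (3)
2. 1525.424ms @ 3 + 1525.424ms (3)

note 2 onset = 3b = 1525.424ms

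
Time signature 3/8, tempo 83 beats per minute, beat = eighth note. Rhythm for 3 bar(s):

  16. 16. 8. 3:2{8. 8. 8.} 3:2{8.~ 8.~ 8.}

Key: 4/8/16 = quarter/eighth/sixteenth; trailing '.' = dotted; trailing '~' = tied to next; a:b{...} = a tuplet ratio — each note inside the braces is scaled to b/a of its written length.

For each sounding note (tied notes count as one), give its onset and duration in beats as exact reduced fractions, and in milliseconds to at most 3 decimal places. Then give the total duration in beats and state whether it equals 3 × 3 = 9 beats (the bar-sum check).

1) 0.0ms=0b +542.169ms=3/4b
2) 542.169ms=3/4b +542.169ms=3/4b
3) 1084.337ms=3/2b +1084.337ms=3/2b
4) 2168.675ms=3b +722.892ms=1b
5) 2891.566ms=4b +722.892ms=1b
6) 3614.458ms=5b +722.892ms=1b
7) 4337.349ms=6b +2168.675ms=3b
Σ=9b of 9 (83bpm 3/8) — PASS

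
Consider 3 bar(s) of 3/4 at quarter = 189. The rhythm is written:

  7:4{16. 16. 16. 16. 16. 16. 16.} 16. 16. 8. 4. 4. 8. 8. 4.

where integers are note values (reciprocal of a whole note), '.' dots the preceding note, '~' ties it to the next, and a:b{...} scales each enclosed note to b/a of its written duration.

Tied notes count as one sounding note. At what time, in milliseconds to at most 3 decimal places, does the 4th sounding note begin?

note 4 onset = 9/14b = 204.082ms

1. 0.0ms @ 0 + 68.027ms (3/14)
2. 68.027ms @ 3/14 + 68.027ms (3/14)
3. 136.054ms @ 3/7 + 68.027ms (3/14)
4. 204.082ms @ 9/14 + 68.027ms (3/14)
5. 272.109ms @ 6/7 + 68.027ms (3/14)
6. 340.136ms @ 15/14 + 68.027ms (3/14)
7. 408.163ms @ 9/7 + 68.027ms (3/14)
8. 476.19ms @ 3/2 + 119.048ms (3/8)
9. 595.238ms @ 15/8 + 119.048ms (3/8)
10. 714.286ms @ 9/4 + 238.095ms (3/4)
11. 952.381ms @ 3 + 476.19ms (3/2)
12. 1428.571ms @ 9/2 + 476.19ms (3/2)
13. 1904.762ms @ 6 + 238.095ms (3/4)
14. 2142.857ms @ 27/4 + 238.095ms (3/4)
15. 2380.952ms @ 15/2 + 476.19ms (3/2)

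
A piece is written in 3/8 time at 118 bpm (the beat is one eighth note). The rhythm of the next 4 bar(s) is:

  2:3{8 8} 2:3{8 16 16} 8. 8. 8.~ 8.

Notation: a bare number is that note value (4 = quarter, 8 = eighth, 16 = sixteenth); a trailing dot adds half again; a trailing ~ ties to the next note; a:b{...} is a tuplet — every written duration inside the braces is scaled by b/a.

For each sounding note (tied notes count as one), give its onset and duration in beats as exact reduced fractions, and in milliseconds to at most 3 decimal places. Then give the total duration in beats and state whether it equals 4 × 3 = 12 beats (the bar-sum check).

1) 0.0ms=0b +762.712ms=3/2b
2) 762.712ms=3/2b +762.712ms=3/2b
3) 1525.424ms=3b +762.712ms=3/2b
4) 2288.136ms=9/2b +381.356ms=3/4b
5) 2669.492ms=21/4b +381.356ms=3/4b
6) 3050.847ms=6b +762.712ms=3/2b
7) 3813.559ms=15/2b +762.712ms=3/2b
8) 4576.271ms=9b +1525.424ms=3b
Σ=12b of 12 (118bpm 3/8) — PASS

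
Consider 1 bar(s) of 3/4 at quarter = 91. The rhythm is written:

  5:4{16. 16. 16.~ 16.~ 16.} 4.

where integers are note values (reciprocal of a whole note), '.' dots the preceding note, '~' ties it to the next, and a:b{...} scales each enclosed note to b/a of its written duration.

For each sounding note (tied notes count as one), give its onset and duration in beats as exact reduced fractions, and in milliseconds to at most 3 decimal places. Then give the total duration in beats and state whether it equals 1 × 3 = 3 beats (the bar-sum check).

1) 0.0ms=0b +197.802ms=3/10b
2) 197.802ms=3/10b +197.802ms=3/10b
3) 395.604ms=3/5b +593.407ms=9/10b
4) 989.011ms=3/2b +989.011ms=3/2b
Σ=3b of 3 (91bpm 3/4) — PASS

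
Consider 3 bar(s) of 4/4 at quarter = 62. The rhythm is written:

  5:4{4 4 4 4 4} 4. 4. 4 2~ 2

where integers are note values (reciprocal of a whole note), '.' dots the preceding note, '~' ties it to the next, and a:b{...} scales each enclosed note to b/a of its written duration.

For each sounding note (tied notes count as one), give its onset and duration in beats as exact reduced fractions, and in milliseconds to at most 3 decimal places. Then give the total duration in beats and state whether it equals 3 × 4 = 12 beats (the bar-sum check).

1) 0.0ms=0b +774.194ms=4/5b
2) 774.194ms=4/5b +774.194ms=4/5b
3) 1548.387ms=8/5b +774.194ms=4/5b
4) 2322.581ms=12/5b +774.194ms=4/5b
5) 3096.774ms=16/5b +774.194ms=4/5b
6) 3870.968ms=4b +1451.613ms=3/2b
7) 5322.581ms=11/2b +1451.613ms=3/2b
8) 6774.194ms=7b +967.742ms=1b
9) 7741.935ms=8b +3870.968ms=4b
Σ=12b of 12 (62bpm 4/4) — PASS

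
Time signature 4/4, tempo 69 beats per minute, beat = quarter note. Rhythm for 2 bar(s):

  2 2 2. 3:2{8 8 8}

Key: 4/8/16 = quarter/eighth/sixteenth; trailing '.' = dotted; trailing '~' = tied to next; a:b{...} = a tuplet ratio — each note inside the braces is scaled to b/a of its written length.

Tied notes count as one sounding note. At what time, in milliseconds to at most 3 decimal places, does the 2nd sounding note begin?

note 2 onset = 2b = 1739.13ms

1. 0.0ms @ 0 + 1739.13ms (2)
2. 1739.13ms @ 2 + 1739.13ms (2)
3. 3478.261ms @ 4 + 2608.696ms (3)
4. 6086.957ms @ 7 + 289.855ms (1/3)
5. 6376.812ms @ 22/3 + 289.855ms (1/3)
6. 6666.667ms @ 23/3 + 289.855ms (1/3)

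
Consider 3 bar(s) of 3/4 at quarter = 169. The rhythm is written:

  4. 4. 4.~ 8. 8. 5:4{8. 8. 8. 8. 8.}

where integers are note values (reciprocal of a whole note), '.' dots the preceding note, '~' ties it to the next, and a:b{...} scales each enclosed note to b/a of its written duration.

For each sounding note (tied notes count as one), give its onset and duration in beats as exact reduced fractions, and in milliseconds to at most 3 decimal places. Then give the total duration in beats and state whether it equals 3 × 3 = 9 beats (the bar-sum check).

1) 0.0ms=0b +532.544ms=3/2b
2) 532.544ms=3/2b +532.544ms=3/2b
3) 1065.089ms=3b +798.817ms=9/4b
4) 1863.905ms=21/4b +266.272ms=3/4b
5) 2130.178ms=6b +213.018ms=3/5b
6) 2343.195ms=33/5b +213.018ms=3/5b
7) 2556.213ms=36/5b +213.018ms=3/5b
8) 2769.231ms=39/5b +213.018ms=3/5b
9) 2982.249ms=42/5b +213.018ms=3/5b
Σ=9b of 9 (169bpm 3/4) — PASS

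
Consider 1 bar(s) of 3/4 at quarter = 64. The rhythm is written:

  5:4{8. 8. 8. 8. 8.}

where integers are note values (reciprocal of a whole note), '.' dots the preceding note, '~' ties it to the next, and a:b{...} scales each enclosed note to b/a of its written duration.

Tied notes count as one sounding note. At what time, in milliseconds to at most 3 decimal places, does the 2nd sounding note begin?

1. 0.0ms @ 0 + 562.5ms (3/5)
2. 562.5ms @ 3/5 + 562.5ms (3/5)
3. 1125.0ms @ 6/5 + 562.5ms (3/5)
4. 1687.5ms @ 9/5 + 562.5ms (3/5)
5. 2250.0ms @ 12/5 + 562.5ms (3/5)

note 2 onset = 3/5b = 562.5ms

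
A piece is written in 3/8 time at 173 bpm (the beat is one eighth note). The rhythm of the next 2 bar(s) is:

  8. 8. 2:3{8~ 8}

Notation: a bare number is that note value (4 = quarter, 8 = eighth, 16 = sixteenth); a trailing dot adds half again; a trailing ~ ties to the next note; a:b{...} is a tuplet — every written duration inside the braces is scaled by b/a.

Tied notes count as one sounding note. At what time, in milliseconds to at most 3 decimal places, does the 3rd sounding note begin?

note 3 onset = 3b = 1040.462ms

1. 0.0ms @ 0 + 520.231ms (3/2)
2. 520.231ms @ 3/2 + 520.231ms (3/2)
3. 1040.462ms @ 3 + 1040.462ms (3)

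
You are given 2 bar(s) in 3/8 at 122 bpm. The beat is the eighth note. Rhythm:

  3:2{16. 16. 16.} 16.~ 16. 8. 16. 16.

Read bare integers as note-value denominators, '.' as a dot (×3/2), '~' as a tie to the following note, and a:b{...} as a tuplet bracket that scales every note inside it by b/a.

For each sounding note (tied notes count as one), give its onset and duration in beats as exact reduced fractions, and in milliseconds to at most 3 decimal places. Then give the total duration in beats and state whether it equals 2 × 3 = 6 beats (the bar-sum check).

1) 0.0ms=0b +245.902ms=1/2b
2) 245.902ms=1/2b +245.902ms=1/2b
3) 491.803ms=1b +245.902ms=1/2b
4) 737.705ms=3/2b +737.705ms=3/2b
5) 1475.41ms=3b +737.705ms=3/2b
6) 2213.115ms=9/2b +368.852ms=3/4b
7) 2581.967ms=21/4b +368.852ms=3/4b
Σ=6b of 6 (122bpm 3/8) — PASS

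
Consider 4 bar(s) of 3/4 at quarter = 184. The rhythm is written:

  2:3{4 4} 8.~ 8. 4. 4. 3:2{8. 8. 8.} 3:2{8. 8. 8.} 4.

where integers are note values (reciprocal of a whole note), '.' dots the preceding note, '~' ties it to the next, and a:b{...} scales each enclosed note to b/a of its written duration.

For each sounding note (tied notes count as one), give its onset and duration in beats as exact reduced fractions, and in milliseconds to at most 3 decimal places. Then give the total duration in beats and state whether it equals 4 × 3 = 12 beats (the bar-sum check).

1) 0.0ms=0b +489.13ms=3/2b
2) 489.13ms=3/2b +489.13ms=3/2b
3) 978.261ms=3b +489.13ms=3/2b
4) 1467.391ms=9/2b +489.13ms=3/2b
5) 1956.522ms=6b +489.13ms=3/2b
6) 2445.652ms=15/2b +163.043ms=1/2b
7) 2608.696ms=8b +163.043ms=1/2b
8) 2771.739ms=17/2b +163.043ms=1/2b
9) 2934.783ms=9b +163.043ms=1/2b
10) 3097.826ms=19/2b +163.043ms=1/2b
11) 3260.87ms=10b +163.043ms=1/2b
12) 3423.913ms=21/2b +489.13ms=3/2b
Σ=12b of 12 (184bpm 3/4) — PASS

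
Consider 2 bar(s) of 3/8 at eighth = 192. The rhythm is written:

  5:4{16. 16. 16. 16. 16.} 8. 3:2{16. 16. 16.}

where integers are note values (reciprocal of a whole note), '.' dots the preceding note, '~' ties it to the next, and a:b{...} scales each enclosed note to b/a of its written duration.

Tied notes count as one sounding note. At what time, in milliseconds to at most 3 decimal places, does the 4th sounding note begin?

1. 0.0ms @ 0 + 187.5ms (3/5)
2. 187.5ms @ 3/5 + 187.5ms (3/5)
3. 375.0ms @ 6/5 + 187.5ms (3/5)
4. 562.5ms @ 9/5 + 187.5ms (3/5)
5. 750.0ms @ 12/5 + 187.5ms (3/5)
6. 937.5ms @ 3 + 468.75ms (3/2)
7. 1406.25ms @ 9/2 + 156.25ms (1/2)
8. 1562.5ms @ 5 + 156.25ms (1/2)
9. 1718.75ms @ 11/2 + 156.25ms (1/2)

note 4 onset = 9/5b = 562.5ms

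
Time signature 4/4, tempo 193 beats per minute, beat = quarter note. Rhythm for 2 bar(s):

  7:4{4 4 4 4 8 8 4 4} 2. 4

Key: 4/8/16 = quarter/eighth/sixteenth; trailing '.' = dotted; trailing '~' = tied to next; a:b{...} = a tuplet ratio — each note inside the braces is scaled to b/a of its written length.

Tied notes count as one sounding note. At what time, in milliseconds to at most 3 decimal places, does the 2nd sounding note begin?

note 2 onset = 4/7b = 177.646ms

1. 0.0ms @ 0 + 177.646ms (4/7)
2. 177.646ms @ 4/7 + 177.646ms (4/7)
3. 355.292ms @ 8/7 + 177.646ms (4/7)
4. 532.939ms @ 12/7 + 177.646ms (4/7)
5. 710.585ms @ 16/7 + 88.823ms (2/7)
6. 799.408ms @ 18/7 + 88.823ms (2/7)
7. 888.231ms @ 20/7 + 177.646ms (4/7)
8. 1065.877ms @ 24/7 + 177.646ms (4/7)
9. 1243.523ms @ 4 + 932.642ms (3)
10. 2176.166ms @ 7 + 310.881ms (1)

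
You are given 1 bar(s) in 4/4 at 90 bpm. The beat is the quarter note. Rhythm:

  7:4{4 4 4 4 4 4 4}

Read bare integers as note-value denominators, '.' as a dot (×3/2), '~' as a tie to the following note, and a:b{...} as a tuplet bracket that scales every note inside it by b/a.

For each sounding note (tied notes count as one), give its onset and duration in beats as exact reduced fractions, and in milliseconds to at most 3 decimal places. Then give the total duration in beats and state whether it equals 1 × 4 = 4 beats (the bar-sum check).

1) 0.0ms=0b +380.952ms=4/7b
2) 380.952ms=4/7b +380.952ms=4/7b
3) 761.905ms=8/7b +380.952ms=4/7b
4) 1142.857ms=12/7b +380.952ms=4/7b
5) 1523.81ms=16/7b +380.952ms=4/7b
6) 1904.762ms=20/7b +380.952ms=4/7b
7) 2285.714ms=24/7b +380.952ms=4/7b
Σ=4b of 4 (90bpm 4/4) — PASS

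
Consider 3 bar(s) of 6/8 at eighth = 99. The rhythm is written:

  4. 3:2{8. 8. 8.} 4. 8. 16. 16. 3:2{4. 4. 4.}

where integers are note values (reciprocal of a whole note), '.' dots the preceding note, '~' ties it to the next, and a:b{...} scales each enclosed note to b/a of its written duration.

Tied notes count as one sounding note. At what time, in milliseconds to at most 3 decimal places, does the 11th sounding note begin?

1. 0.0ms @ 0 + 1818.182ms (3)
2. 1818.182ms @ 3 + 606.061ms (1)
3. 2424.242ms @ 4 + 606.061ms (1)
4. 3030.303ms @ 5 + 606.061ms (1)
5. 3636.364ms @ 6 + 1818.182ms (3)
6. 5454.545ms @ 9 + 909.091ms (3/2)
7. 6363.636ms @ 21/2 + 454.545ms (3/4)
8. 6818.182ms @ 45/4 + 454.545ms (3/4)
9. 7272.727ms @ 12 + 1212.121ms (2)
10. 8484.848ms @ 14 + 1212.121ms (2)
11. 9696.97ms @ 16 + 1212.121ms (2)

note 11 onset = 16b = 9696.97ms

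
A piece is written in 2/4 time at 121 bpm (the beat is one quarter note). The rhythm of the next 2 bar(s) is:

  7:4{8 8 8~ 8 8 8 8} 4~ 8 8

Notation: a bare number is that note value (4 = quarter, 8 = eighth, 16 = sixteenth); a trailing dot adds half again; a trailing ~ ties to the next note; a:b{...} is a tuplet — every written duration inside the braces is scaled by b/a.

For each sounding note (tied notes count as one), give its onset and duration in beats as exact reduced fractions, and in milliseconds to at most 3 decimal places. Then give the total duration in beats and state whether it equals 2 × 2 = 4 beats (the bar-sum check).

1) 0.0ms=0b +141.677ms=2/7b
2) 141.677ms=2/7b +141.677ms=2/7b
3) 283.353ms=4/7b +283.353ms=4/7b
4) 566.706ms=8/7b +141.677ms=2/7b
5) 708.383ms=10/7b +141.677ms=2/7b
6) 850.059ms=12/7b +141.677ms=2/7b
7) 991.736ms=2b +743.802ms=3/2b
8) 1735.537ms=7/2b +247.934ms=1/2b
Σ=4b of 4 (121bpm 2/4) — PASS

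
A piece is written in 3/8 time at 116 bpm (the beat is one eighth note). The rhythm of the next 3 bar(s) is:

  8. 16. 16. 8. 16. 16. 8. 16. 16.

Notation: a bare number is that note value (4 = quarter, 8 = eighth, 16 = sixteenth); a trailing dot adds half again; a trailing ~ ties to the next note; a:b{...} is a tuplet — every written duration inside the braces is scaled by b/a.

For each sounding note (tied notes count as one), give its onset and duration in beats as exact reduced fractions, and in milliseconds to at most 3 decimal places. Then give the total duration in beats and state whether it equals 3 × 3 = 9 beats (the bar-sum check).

1) 0.0ms=0b +775.862ms=3/2b
2) 775.862ms=3/2b +387.931ms=3/4b
3) 1163.793ms=9/4b +387.931ms=3/4b
4) 1551.724ms=3b +775.862ms=3/2b
5) 2327.586ms=9/2b +387.931ms=3/4b
6) 2715.517ms=21/4b +387.931ms=3/4b
7) 3103.448ms=6b +775.862ms=3/2b
8) 3879.31ms=15/2b +387.931ms=3/4b
9) 4267.241ms=33/4b +387.931ms=3/4b
Σ=9b of 9 (116bpm 3/8) — PASS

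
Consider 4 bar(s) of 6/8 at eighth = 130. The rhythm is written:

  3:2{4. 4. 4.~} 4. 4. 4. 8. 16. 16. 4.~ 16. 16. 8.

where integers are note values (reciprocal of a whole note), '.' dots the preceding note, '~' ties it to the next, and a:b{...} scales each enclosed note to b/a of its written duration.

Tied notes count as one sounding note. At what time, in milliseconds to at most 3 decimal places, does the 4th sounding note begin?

note 4 onset = 9b = 4153.846ms

1. 0.0ms @ 0 + 923.077ms (2)
2. 923.077ms @ 2 + 923.077ms (2)
3. 1846.154ms @ 4 + 2307.692ms (5)
4. 4153.846ms @ 9 + 1384.615ms (3)
5. 5538.462ms @ 12 + 1384.615ms (3)
6. 6923.077ms @ 15 + 692.308ms (3/2)
7. 7615.385ms @ 33/2 + 346.154ms (3/4)
8. 7961.538ms @ 69/4 + 346.154ms (3/4)
9. 8307.692ms @ 18 + 1730.769ms (15/4)
10. 10038.462ms @ 87/4 + 346.154ms (3/4)
11. 10384.615ms @ 45/2 + 692.308ms (3/2)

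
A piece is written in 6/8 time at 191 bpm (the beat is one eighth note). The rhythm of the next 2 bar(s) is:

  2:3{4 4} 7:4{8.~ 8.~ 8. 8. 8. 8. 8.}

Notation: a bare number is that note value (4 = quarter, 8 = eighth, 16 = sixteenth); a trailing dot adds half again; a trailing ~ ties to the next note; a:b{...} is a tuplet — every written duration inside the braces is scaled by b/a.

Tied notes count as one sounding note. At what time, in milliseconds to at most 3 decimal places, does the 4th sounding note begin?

note 4 onset = 60/7b = 2692.595ms

1. 0.0ms @ 0 + 942.408ms (3)
2. 942.408ms @ 3 + 942.408ms (3)
3. 1884.817ms @ 6 + 807.779ms (18/7)
4. 2692.595ms @ 60/7 + 269.26ms (6/7)
5. 2961.855ms @ 66/7 + 269.26ms (6/7)
6. 3231.114ms @ 72/7 + 269.26ms (6/7)
7. 3500.374ms @ 78/7 + 269.26ms (6/7)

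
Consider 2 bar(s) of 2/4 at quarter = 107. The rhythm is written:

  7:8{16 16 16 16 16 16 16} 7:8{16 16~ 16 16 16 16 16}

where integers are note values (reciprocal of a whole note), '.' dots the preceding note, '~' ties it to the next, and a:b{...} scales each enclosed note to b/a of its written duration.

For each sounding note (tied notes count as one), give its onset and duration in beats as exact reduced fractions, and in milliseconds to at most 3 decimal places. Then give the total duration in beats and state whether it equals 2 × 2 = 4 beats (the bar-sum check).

1) 0.0ms=0b +160.214ms=2/7b
2) 160.214ms=2/7b +160.214ms=2/7b
3) 320.427ms=4/7b +160.214ms=2/7b
4) 480.641ms=6/7b +160.214ms=2/7b
5) 640.854ms=8/7b +160.214ms=2/7b
6) 801.068ms=10/7b +160.214ms=2/7b
7) 961.282ms=12/7b +160.214ms=2/7b
8) 1121.495ms=2b +160.214ms=2/7b
9) 1281.709ms=16/7b +320.427ms=4/7b
10) 1602.136ms=20/7b +160.214ms=2/7b
11) 1762.35ms=22/7b +160.214ms=2/7b
12) 1922.563ms=24/7b +160.214ms=2/7b
13) 2082.777ms=26/7b +160.214ms=2/7b
Σ=4b of 4 (107bpm 2/4) — PASS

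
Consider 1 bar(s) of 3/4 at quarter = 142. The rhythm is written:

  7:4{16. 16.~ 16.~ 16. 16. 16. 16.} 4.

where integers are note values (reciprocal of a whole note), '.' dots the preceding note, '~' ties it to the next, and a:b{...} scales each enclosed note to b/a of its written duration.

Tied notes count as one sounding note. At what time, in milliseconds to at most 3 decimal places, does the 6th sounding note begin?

note 6 onset = 3/2b = 633.803ms

1. 0.0ms @ 0 + 90.543ms (3/14)
2. 90.543ms @ 3/14 + 271.63ms (9/14)
3. 362.173ms @ 6/7 + 90.543ms (3/14)
4. 452.716ms @ 15/14 + 90.543ms (3/14)
5. 543.26ms @ 9/7 + 90.543ms (3/14)
6. 633.803ms @ 3/2 + 633.803ms (3/2)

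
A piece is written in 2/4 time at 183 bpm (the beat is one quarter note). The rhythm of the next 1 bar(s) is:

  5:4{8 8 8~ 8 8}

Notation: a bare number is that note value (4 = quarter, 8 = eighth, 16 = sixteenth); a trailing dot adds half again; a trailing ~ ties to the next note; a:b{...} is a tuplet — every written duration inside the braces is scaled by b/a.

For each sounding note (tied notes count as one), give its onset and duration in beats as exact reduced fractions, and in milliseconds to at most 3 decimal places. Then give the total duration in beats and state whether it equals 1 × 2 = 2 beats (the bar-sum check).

1) 0.0ms=0b +131.148ms=2/5b
2) 131.148ms=2/5b +131.148ms=2/5b
3) 262.295ms=4/5b +262.295ms=4/5b
4) 524.59ms=8/5b +131.148ms=2/5b
Σ=2b of 2 (183bpm 2/4) — PASS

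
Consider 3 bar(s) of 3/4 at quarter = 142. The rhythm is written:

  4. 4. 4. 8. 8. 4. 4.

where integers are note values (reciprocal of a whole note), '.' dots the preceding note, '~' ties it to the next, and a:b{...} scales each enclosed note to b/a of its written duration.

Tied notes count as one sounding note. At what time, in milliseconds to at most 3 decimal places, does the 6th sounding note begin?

1. 0.0ms @ 0 + 633.803ms (3/2)
2. 633.803ms @ 3/2 + 633.803ms (3/2)
3. 1267.606ms @ 3 + 633.803ms (3/2)
4. 1901.408ms @ 9/2 + 316.901ms (3/4)
5. 2218.31ms @ 21/4 + 316.901ms (3/4)
6. 2535.211ms @ 6 + 633.803ms (3/2)
7. 3169.014ms @ 15/2 + 633.803ms (3/2)

note 6 onset = 6b = 2535.211ms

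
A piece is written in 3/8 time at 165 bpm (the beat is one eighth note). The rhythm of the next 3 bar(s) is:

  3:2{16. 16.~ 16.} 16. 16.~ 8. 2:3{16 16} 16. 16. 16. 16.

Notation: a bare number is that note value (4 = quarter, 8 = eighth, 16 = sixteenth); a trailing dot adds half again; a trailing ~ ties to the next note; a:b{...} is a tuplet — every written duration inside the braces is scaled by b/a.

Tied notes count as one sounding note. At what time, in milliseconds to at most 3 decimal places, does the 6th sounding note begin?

1. 0.0ms @ 0 + 181.818ms (1/2)
2. 181.818ms @ 1/2 + 363.636ms (1)
3. 545.455ms @ 3/2 + 272.727ms (3/4)
4. 818.182ms @ 9/4 + 818.182ms (9/4)
5. 1636.364ms @ 9/2 + 272.727ms (3/4)
6. 1909.091ms @ 21/4 + 272.727ms (3/4)
7. 2181.818ms @ 6 + 272.727ms (3/4)
8. 2454.545ms @ 27/4 + 272.727ms (3/4)
9. 2727.273ms @ 15/2 + 272.727ms (3/4)
10. 3000.0ms @ 33/4 + 272.727ms (3/4)

note 6 onset = 21/4b = 1909.091ms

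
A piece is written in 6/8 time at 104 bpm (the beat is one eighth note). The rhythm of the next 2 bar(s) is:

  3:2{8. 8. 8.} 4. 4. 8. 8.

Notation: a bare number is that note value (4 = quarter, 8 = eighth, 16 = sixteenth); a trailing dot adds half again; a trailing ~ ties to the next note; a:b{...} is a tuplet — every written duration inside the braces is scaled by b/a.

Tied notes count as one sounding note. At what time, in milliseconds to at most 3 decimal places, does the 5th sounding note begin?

note 5 onset = 6b = 3461.538ms

1. 0.0ms @ 0 + 576.923ms (1)
2. 576.923ms @ 1 + 576.923ms (1)
3. 1153.846ms @ 2 + 576.923ms (1)
4. 1730.769ms @ 3 + 1730.769ms (3)
5. 3461.538ms @ 6 + 1730.769ms (3)
6. 5192.308ms @ 9 + 865.385ms (3/2)
7. 6057.692ms @ 21/2 + 865.385ms (3/2)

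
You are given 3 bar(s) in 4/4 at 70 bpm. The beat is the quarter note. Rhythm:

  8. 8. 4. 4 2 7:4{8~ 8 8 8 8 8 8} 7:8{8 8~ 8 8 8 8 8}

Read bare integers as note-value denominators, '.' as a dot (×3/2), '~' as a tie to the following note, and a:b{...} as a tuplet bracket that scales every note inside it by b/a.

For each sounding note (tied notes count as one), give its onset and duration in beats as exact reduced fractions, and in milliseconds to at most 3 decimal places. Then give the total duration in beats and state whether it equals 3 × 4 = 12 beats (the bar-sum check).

1) 0.0ms=0b +642.857ms=3/4b
2) 642.857ms=3/4b +642.857ms=3/4b
3) 1285.714ms=3/2b +1285.714ms=3/2b
4) 2571.429ms=3b +857.143ms=1b
5) 3428.571ms=4b +1714.286ms=2b
6) 5142.857ms=6b +489.796ms=4/7b
7) 5632.653ms=46/7b +244.898ms=2/7b
8) 5877.551ms=48/7b +244.898ms=2/7b
9) 6122.449ms=50/7b +244.898ms=2/7b
10) 6367.347ms=52/7b +244.898ms=2/7b
11) 6612.245ms=54/7b +244.898ms=2/7b
12) 6857.143ms=8b +489.796ms=4/7b
13) 7346.939ms=60/7b +979.592ms=8/7b
14) 8326.531ms=68/7b +489.796ms=4/7b
15) 8816.327ms=72/7b +489.796ms=4/7b
16) 9306.122ms=76/7b +489.796ms=4/7b
17) 9795.918ms=80/7b +489.796ms=4/7b
Σ=12b of 12 (70bpm 4/4) — PASS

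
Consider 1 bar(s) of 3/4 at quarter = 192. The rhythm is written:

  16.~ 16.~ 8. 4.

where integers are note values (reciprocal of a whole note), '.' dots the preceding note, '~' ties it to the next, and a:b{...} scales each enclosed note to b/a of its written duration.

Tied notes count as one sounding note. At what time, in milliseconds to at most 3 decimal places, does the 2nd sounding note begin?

1. 0.0ms @ 0 + 468.75ms (3/2)
2. 468.75ms @ 3/2 + 468.75ms (3/2)

note 2 onset = 3/2b = 468.75ms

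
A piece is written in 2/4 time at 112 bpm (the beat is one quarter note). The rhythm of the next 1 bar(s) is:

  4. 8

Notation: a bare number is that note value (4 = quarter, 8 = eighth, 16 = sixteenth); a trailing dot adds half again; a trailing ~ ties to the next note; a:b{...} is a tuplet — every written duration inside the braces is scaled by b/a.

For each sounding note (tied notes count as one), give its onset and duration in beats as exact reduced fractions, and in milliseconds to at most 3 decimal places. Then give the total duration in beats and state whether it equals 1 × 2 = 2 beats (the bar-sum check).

1) 0.0ms=0b +803.571ms=3/2b
2) 803.571ms=3/2b +267.857ms=1/2b
Σ=2b of 2 (112bpm 2/4) — PASS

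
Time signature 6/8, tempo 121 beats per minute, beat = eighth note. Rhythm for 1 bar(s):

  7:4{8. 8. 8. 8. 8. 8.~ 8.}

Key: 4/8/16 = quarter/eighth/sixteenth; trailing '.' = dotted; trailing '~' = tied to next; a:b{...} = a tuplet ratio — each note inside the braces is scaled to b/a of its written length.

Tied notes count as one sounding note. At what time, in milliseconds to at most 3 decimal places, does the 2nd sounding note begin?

1. 0.0ms @ 0 + 425.03ms (6/7)
2. 425.03ms @ 6/7 + 425.03ms (6/7)
3. 850.059ms @ 12/7 + 425.03ms (6/7)
4. 1275.089ms @ 18/7 + 425.03ms (6/7)
5. 1700.118ms @ 24/7 + 425.03ms (6/7)
6. 2125.148ms @ 30/7 + 850.059ms (12/7)

note 2 onset = 6/7b = 425.03ms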